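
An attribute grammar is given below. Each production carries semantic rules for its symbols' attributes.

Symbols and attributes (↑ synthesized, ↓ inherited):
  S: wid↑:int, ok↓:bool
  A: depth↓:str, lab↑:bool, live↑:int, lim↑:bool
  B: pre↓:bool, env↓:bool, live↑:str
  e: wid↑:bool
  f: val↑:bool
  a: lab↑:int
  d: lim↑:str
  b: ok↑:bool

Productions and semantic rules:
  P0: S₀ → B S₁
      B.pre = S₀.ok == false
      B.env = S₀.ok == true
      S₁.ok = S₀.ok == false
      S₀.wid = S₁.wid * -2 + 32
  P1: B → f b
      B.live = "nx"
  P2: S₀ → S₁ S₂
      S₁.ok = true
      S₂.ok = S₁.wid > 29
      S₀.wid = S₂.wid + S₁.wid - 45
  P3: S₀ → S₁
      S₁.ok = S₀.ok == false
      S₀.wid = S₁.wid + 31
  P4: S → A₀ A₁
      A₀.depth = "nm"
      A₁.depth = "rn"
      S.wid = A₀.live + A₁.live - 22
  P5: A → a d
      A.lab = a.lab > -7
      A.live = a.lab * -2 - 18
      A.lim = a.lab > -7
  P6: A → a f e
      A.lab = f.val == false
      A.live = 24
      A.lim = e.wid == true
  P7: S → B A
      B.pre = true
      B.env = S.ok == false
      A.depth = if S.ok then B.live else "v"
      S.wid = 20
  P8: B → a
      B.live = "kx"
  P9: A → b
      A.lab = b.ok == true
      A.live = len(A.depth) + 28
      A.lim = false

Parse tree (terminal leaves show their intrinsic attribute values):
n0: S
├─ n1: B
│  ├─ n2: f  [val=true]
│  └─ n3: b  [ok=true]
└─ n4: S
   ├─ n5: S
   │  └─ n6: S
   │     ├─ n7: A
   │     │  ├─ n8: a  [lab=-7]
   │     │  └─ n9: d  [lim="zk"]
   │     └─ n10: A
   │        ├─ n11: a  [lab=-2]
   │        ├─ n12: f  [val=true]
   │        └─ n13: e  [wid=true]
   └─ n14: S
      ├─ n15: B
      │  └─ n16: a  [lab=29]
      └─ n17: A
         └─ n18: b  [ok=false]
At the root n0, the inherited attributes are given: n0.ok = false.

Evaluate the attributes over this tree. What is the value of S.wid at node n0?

1. n0.ok = false  [given at root]
2. n1.pre = true  [S₀.ok == false]
3. n1.env = false  [S₀.ok == true]
4. n2.val = true  [terminal]
5. n3.ok = true  [terminal]
6. n1.live = "nx"  ["nx"]
7. n4.ok = true  [S₀.ok == false]
8. n5.ok = true  [true]
9. n6.ok = false  [S₀.ok == false]
10. n7.depth = "nm"  ["nm"]
11. n8.lab = -7  [terminal]
12. n9.lim = "zk"  [terminal]
13. n7.lab = false  [a.lab > -7]
14. n7.live = -4  [a.lab * -2 - 18]
15. n7.lim = false  [a.lab > -7]
16. n10.depth = "rn"  ["rn"]
17. n11.lab = -2  [terminal]
18. n12.val = true  [terminal]
19. n13.wid = true  [terminal]
20. n10.lab = false  [f.val == false]
21. n10.live = 24  [24]
22. n10.lim = true  [e.wid == true]
23. n6.wid = -2  [A₀.live + A₁.live - 22]
24. n5.wid = 29  [S₁.wid + 31]
25. n14.ok = false  [S₁.wid > 29]
26. n15.pre = true  [true]
27. n15.env = true  [S.ok == false]
28. n16.lab = 29  [terminal]
29. n15.live = "kx"  ["kx"]
30. n17.depth = "v"  [if S.ok then B.live else "v"]
31. n18.ok = false  [terminal]
32. n17.lab = false  [b.ok == true]
33. n17.live = 29  [len(A.depth) + 28]
34. n17.lim = false  [false]
35. n14.wid = 20  [20]
36. n4.wid = 4  [S₂.wid + S₁.wid - 45]
37. n0.wid = 24  [S₁.wid * -2 + 32]

24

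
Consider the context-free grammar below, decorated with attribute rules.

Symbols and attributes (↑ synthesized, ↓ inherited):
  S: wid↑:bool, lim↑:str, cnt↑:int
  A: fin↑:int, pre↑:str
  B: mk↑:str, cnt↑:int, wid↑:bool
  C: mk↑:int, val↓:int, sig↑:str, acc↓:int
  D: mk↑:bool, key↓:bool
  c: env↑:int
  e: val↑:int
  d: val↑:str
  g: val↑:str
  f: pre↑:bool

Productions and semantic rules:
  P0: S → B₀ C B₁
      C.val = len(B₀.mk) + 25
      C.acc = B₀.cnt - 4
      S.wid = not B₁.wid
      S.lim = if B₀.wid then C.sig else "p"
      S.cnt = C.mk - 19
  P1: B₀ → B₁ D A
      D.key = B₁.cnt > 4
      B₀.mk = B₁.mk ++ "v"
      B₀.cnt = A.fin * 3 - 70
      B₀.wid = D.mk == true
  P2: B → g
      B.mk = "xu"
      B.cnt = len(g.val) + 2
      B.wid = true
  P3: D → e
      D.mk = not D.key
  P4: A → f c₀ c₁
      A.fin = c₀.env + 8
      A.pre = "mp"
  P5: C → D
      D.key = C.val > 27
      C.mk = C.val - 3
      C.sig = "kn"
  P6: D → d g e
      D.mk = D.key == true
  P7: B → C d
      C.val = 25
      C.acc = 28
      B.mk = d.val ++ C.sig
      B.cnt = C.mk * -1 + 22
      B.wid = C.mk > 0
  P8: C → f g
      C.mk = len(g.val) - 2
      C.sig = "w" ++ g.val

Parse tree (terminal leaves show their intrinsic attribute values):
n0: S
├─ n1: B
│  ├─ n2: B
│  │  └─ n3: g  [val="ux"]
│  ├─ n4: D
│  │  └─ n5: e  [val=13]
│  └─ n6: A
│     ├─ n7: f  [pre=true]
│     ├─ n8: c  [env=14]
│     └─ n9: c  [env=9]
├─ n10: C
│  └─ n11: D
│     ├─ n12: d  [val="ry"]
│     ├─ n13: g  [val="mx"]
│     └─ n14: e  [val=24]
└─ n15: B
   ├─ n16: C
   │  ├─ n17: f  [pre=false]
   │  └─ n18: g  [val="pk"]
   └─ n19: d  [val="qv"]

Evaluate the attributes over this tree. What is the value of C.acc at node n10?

1. n3.val = "ux"  [terminal]
2. n2.mk = "xu"  ["xu"]
3. n2.cnt = 4  [len(g.val) + 2]
4. n2.wid = true  [true]
5. n4.key = false  [B₁.cnt > 4]
6. n5.val = 13  [terminal]
7. n4.mk = true  [not D.key]
8. n7.pre = true  [terminal]
9. n8.env = 14  [terminal]
10. n9.env = 9  [terminal]
11. n6.fin = 22  [c₀.env + 8]
12. n6.pre = "mp"  ["mp"]
13. n1.mk = "xuv"  [B₁.mk ++ "v"]
14. n1.cnt = -4  [A.fin * 3 - 70]
15. n1.wid = true  [D.mk == true]
16. n10.val = 28  [len(B₀.mk) + 25]
17. n10.acc = -8  [B₀.cnt - 4]
18. n11.key = true  [C.val > 27]
19. n12.val = "ry"  [terminal]
20. n13.val = "mx"  [terminal]
21. n14.val = 24  [terminal]
22. n11.mk = true  [D.key == true]
23. n10.mk = 25  [C.val - 3]
24. n10.sig = "kn"  ["kn"]
25. n16.val = 25  [25]
26. n16.acc = 28  [28]
27. n17.pre = false  [terminal]
28. n18.val = "pk"  [terminal]
29. n16.mk = 0  [len(g.val) - 2]
30. n16.sig = "wpk"  ["w" ++ g.val]
31. n19.val = "qv"  [terminal]
32. n15.mk = "qvwpk"  [d.val ++ C.sig]
33. n15.cnt = 22  [C.mk * -1 + 22]
34. n15.wid = false  [C.mk > 0]
35. n0.wid = true  [not B₁.wid]
36. n0.lim = "kn"  [if B₀.wid then C.sig else "p"]
37. n0.cnt = 6  [C.mk - 19]

-8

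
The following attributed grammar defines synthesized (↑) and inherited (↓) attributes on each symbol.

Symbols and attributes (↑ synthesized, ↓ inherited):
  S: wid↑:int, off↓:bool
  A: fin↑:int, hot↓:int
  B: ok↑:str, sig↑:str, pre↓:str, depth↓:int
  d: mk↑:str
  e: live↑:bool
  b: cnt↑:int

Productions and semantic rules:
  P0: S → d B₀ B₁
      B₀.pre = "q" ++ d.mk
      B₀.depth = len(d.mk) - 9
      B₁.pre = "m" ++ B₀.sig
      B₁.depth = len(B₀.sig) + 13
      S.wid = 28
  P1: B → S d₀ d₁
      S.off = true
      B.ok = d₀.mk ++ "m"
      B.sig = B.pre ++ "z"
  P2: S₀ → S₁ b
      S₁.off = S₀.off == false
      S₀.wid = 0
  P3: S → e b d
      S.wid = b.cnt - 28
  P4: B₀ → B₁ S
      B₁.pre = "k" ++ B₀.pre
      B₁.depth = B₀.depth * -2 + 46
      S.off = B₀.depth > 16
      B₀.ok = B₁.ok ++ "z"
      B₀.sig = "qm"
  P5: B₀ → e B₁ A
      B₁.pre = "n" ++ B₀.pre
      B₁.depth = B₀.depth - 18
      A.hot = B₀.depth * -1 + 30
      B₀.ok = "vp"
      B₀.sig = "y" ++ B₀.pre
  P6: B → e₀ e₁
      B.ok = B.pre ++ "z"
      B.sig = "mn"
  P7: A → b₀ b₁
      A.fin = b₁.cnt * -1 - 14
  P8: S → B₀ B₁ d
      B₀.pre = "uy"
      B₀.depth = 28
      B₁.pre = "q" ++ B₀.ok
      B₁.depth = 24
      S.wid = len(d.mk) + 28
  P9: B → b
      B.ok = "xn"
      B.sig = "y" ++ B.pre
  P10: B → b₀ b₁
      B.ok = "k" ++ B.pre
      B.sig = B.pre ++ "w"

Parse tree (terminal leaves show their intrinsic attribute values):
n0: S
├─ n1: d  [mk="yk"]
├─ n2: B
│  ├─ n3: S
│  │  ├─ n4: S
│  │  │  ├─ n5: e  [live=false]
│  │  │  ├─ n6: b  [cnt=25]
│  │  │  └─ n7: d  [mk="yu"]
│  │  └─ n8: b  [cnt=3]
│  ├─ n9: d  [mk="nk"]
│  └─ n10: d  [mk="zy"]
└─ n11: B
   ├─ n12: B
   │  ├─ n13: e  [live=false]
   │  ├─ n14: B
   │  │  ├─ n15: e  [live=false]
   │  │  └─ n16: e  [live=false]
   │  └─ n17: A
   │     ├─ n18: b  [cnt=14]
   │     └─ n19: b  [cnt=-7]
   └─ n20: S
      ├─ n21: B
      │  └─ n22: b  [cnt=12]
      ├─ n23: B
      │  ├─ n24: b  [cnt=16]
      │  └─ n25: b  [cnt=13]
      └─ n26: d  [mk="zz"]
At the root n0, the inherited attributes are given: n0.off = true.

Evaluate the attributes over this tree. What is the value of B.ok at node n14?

1. n0.off = true  [given at root]
2. n1.mk = "yk"  [terminal]
3. n2.pre = "qyk"  ["q" ++ d.mk]
4. n2.depth = -7  [len(d.mk) - 9]
5. n3.off = true  [true]
6. n4.off = false  [S₀.off == false]
7. n5.live = false  [terminal]
8. n6.cnt = 25  [terminal]
9. n7.mk = "yu"  [terminal]
10. n4.wid = -3  [b.cnt - 28]
11. n8.cnt = 3  [terminal]
12. n3.wid = 0  [0]
13. n9.mk = "nk"  [terminal]
14. n10.mk = "zy"  [terminal]
15. n2.ok = "nkm"  [d₀.mk ++ "m"]
16. n2.sig = "qykz"  [B.pre ++ "z"]
17. n11.pre = "mqykz"  ["m" ++ B₀.sig]
18. n11.depth = 17  [len(B₀.sig) + 13]
19. n12.pre = "kmqykz"  ["k" ++ B₀.pre]
20. n12.depth = 12  [B₀.depth * -2 + 46]
21. n13.live = false  [terminal]
22. n14.pre = "nkmqykz"  ["n" ++ B₀.pre]
23. n14.depth = -6  [B₀.depth - 18]
24. n15.live = false  [terminal]
25. n16.live = false  [terminal]
26. n14.ok = "nkmqykzz"  [B.pre ++ "z"]
27. n14.sig = "mn"  ["mn"]
28. n17.hot = 18  [B₀.depth * -1 + 30]
29. n18.cnt = 14  [terminal]
30. n19.cnt = -7  [terminal]
31. n17.fin = -7  [b₁.cnt * -1 - 14]
32. n12.ok = "vp"  ["vp"]
33. n12.sig = "ykmqykz"  ["y" ++ B₀.pre]
34. n20.off = true  [B₀.depth > 16]
35. n21.pre = "uy"  ["uy"]
36. n21.depth = 28  [28]
37. n22.cnt = 12  [terminal]
38. n21.ok = "xn"  ["xn"]
39. n21.sig = "yuy"  ["y" ++ B.pre]
40. n23.pre = "qxn"  ["q" ++ B₀.ok]
41. n23.depth = 24  [24]
42. n24.cnt = 16  [terminal]
43. n25.cnt = 13  [terminal]
44. n23.ok = "kqxn"  ["k" ++ B.pre]
45. n23.sig = "qxnw"  [B.pre ++ "w"]
46. n26.mk = "zz"  [terminal]
47. n20.wid = 30  [len(d.mk) + 28]
48. n11.ok = "vpz"  [B₁.ok ++ "z"]
49. n11.sig = "qm"  ["qm"]
50. n0.wid = 28  [28]

"nkmqykzz"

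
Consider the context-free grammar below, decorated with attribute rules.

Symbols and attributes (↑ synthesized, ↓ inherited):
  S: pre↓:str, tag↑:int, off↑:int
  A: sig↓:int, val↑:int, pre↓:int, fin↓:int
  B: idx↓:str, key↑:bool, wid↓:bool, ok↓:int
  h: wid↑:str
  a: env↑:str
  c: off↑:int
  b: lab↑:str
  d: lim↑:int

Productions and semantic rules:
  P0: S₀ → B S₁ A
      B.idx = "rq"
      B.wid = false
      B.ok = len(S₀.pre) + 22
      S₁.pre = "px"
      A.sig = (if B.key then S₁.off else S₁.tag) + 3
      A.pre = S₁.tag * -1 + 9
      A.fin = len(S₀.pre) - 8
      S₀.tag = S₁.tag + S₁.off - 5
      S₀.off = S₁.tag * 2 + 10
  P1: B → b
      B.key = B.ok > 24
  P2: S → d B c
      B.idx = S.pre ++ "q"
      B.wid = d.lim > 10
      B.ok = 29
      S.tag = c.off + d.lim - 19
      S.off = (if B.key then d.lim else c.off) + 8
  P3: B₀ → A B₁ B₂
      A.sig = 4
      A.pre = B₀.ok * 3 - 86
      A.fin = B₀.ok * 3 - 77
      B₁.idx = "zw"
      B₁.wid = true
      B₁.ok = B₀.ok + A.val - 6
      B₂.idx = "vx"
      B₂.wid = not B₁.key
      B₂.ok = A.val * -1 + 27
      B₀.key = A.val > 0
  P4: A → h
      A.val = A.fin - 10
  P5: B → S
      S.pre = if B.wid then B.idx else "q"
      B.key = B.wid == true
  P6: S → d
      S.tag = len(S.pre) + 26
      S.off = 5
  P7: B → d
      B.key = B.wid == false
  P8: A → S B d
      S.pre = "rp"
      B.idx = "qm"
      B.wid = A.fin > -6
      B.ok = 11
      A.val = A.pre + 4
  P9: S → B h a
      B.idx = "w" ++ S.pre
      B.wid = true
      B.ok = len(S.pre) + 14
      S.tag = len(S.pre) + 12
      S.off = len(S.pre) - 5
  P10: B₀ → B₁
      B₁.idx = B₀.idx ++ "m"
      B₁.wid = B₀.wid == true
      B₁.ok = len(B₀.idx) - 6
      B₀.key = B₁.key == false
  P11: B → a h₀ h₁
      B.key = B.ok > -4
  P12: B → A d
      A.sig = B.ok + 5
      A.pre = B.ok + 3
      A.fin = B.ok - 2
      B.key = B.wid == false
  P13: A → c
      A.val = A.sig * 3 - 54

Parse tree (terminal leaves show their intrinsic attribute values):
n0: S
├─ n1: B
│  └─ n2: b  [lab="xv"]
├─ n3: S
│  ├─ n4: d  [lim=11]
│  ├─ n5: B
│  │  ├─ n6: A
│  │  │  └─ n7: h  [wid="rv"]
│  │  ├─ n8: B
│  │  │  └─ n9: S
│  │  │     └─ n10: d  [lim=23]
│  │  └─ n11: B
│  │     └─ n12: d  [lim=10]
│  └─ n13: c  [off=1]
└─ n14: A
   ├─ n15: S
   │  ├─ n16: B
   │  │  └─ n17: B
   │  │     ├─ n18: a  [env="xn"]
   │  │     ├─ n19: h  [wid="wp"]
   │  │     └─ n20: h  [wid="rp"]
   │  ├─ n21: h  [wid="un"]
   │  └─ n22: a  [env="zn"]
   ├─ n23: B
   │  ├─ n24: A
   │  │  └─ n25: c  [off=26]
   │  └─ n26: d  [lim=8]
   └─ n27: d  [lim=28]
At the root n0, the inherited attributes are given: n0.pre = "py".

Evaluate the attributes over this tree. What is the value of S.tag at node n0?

1. n0.pre = "py"  [given at root]
2. n1.idx = "rq"  ["rq"]
3. n1.wid = false  [false]
4. n1.ok = 24  [len(S₀.pre) + 22]
5. n2.lab = "xv"  [terminal]
6. n1.key = false  [B.ok > 24]
7. n3.pre = "px"  ["px"]
8. n4.lim = 11  [terminal]
9. n5.idx = "pxq"  [S.pre ++ "q"]
10. n5.wid = true  [d.lim > 10]
11. n5.ok = 29  [29]
12. n6.sig = 4  [4]
13. n6.pre = 1  [B₀.ok * 3 - 86]
14. n6.fin = 10  [B₀.ok * 3 - 77]
15. n7.wid = "rv"  [terminal]
16. n6.val = 0  [A.fin - 10]
17. n8.idx = "zw"  ["zw"]
18. n8.wid = true  [true]
19. n8.ok = 23  [B₀.ok + A.val - 6]
20. n9.pre = "zw"  [if B.wid then B.idx else "q"]
21. n10.lim = 23  [terminal]
22. n9.tag = 28  [len(S.pre) + 26]
23. n9.off = 5  [5]
24. n8.key = true  [B.wid == true]
25. n11.idx = "vx"  ["vx"]
26. n11.wid = false  [not B₁.key]
27. n11.ok = 27  [A.val * -1 + 27]
28. n12.lim = 10  [terminal]
29. n11.key = true  [B.wid == false]
30. n5.key = false  [A.val > 0]
31. n13.off = 1  [terminal]
32. n3.tag = -7  [c.off + d.lim - 19]
33. n3.off = 9  [(if B.key then d.lim else c.off) + 8]
34. n14.sig = -4  [(if B.key then S₁.off else S₁.tag) + 3]
35. n14.pre = 16  [S₁.tag * -1 + 9]
36. n14.fin = -6  [len(S₀.pre) - 8]
37. n15.pre = "rp"  ["rp"]
38. n16.idx = "wrp"  ["w" ++ S.pre]
39. n16.wid = true  [true]
40. n16.ok = 16  [len(S.pre) + 14]
41. n17.idx = "wrpm"  [B₀.idx ++ "m"]
42. n17.wid = true  [B₀.wid == true]
43. n17.ok = -3  [len(B₀.idx) - 6]
44. n18.env = "xn"  [terminal]
45. n19.wid = "wp"  [terminal]
46. n20.wid = "rp"  [terminal]
47. n17.key = true  [B.ok > -4]
48. n16.key = false  [B₁.key == false]
49. n21.wid = "un"  [terminal]
50. n22.env = "zn"  [terminal]
51. n15.tag = 14  [len(S.pre) + 12]
52. n15.off = -3  [len(S.pre) - 5]
53. n23.idx = "qm"  ["qm"]
54. n23.wid = false  [A.fin > -6]
55. n23.ok = 11  [11]
56. n24.sig = 16  [B.ok + 5]
57. n24.pre = 14  [B.ok + 3]
58. n24.fin = 9  [B.ok - 2]
59. n25.off = 26  [terminal]
60. n24.val = -6  [A.sig * 3 - 54]
61. n26.lim = 8  [terminal]
62. n23.key = true  [B.wid == false]
63. n27.lim = 28  [terminal]
64. n14.val = 20  [A.pre + 4]
65. n0.tag = -3  [S₁.tag + S₁.off - 5]
66. n0.off = -4  [S₁.tag * 2 + 10]

-3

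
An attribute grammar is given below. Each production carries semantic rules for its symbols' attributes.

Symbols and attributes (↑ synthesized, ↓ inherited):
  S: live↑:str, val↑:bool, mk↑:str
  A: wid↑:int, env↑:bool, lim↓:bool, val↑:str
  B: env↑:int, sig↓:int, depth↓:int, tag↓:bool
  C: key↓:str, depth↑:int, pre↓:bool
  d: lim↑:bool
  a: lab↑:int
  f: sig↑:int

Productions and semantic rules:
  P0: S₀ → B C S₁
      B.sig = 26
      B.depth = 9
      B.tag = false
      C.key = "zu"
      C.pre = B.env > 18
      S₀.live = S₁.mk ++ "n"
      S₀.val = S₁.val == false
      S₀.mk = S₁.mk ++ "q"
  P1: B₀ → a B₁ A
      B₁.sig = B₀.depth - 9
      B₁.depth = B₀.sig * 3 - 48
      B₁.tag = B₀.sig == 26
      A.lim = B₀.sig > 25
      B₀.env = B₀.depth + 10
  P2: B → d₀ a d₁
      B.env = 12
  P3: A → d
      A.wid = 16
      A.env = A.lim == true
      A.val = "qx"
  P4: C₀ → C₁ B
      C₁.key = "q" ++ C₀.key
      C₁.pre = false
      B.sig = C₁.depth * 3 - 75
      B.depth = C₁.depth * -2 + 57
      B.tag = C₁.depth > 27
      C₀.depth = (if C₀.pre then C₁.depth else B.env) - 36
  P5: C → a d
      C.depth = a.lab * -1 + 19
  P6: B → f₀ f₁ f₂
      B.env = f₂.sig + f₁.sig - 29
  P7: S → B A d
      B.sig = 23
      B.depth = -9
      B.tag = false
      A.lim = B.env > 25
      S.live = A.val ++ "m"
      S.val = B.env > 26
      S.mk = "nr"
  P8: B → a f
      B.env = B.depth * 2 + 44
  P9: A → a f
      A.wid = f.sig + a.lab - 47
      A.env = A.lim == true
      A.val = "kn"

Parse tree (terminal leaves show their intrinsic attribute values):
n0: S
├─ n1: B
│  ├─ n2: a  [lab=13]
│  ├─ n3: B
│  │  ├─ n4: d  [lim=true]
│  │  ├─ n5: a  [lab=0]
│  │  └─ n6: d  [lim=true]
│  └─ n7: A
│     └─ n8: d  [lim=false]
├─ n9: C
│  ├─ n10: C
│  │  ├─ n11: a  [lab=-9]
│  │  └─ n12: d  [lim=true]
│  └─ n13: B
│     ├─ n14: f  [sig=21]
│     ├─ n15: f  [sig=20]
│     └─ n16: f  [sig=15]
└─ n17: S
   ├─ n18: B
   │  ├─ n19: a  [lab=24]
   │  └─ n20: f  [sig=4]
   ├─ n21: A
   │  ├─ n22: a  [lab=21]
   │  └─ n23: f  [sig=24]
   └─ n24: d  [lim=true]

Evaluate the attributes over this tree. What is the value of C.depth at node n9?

1. n1.sig = 26  [26]
2. n1.depth = 9  [9]
3. n1.tag = false  [false]
4. n2.lab = 13  [terminal]
5. n3.sig = 0  [B₀.depth - 9]
6. n3.depth = 30  [B₀.sig * 3 - 48]
7. n3.tag = true  [B₀.sig == 26]
8. n4.lim = true  [terminal]
9. n5.lab = 0  [terminal]
10. n6.lim = true  [terminal]
11. n3.env = 12  [12]
12. n7.lim = true  [B₀.sig > 25]
13. n8.lim = false  [terminal]
14. n7.wid = 16  [16]
15. n7.env = true  [A.lim == true]
16. n7.val = "qx"  ["qx"]
17. n1.env = 19  [B₀.depth + 10]
18. n9.key = "zu"  ["zu"]
19. n9.pre = true  [B.env > 18]
20. n10.key = "qzu"  ["q" ++ C₀.key]
21. n10.pre = false  [false]
22. n11.lab = -9  [terminal]
23. n12.lim = true  [terminal]
24. n10.depth = 28  [a.lab * -1 + 19]
25. n13.sig = 9  [C₁.depth * 3 - 75]
26. n13.depth = 1  [C₁.depth * -2 + 57]
27. n13.tag = true  [C₁.depth > 27]
28. n14.sig = 21  [terminal]
29. n15.sig = 20  [terminal]
30. n16.sig = 15  [terminal]
31. n13.env = 6  [f₂.sig + f₁.sig - 29]
32. n9.depth = -8  [(if C₀.pre then C₁.depth else B.env) - 36]
33. n18.sig = 23  [23]
34. n18.depth = -9  [-9]
35. n18.tag = false  [false]
36. n19.lab = 24  [terminal]
37. n20.sig = 4  [terminal]
38. n18.env = 26  [B.depth * 2 + 44]
39. n21.lim = true  [B.env > 25]
40. n22.lab = 21  [terminal]
41. n23.sig = 24  [terminal]
42. n21.wid = -2  [f.sig + a.lab - 47]
43. n21.env = true  [A.lim == true]
44. n21.val = "kn"  ["kn"]
45. n24.lim = true  [terminal]
46. n17.live = "knm"  [A.val ++ "m"]
47. n17.val = false  [B.env > 26]
48. n17.mk = "nr"  ["nr"]
49. n0.live = "nrn"  [S₁.mk ++ "n"]
50. n0.val = true  [S₁.val == false]
51. n0.mk = "nrq"  [S₁.mk ++ "q"]

-8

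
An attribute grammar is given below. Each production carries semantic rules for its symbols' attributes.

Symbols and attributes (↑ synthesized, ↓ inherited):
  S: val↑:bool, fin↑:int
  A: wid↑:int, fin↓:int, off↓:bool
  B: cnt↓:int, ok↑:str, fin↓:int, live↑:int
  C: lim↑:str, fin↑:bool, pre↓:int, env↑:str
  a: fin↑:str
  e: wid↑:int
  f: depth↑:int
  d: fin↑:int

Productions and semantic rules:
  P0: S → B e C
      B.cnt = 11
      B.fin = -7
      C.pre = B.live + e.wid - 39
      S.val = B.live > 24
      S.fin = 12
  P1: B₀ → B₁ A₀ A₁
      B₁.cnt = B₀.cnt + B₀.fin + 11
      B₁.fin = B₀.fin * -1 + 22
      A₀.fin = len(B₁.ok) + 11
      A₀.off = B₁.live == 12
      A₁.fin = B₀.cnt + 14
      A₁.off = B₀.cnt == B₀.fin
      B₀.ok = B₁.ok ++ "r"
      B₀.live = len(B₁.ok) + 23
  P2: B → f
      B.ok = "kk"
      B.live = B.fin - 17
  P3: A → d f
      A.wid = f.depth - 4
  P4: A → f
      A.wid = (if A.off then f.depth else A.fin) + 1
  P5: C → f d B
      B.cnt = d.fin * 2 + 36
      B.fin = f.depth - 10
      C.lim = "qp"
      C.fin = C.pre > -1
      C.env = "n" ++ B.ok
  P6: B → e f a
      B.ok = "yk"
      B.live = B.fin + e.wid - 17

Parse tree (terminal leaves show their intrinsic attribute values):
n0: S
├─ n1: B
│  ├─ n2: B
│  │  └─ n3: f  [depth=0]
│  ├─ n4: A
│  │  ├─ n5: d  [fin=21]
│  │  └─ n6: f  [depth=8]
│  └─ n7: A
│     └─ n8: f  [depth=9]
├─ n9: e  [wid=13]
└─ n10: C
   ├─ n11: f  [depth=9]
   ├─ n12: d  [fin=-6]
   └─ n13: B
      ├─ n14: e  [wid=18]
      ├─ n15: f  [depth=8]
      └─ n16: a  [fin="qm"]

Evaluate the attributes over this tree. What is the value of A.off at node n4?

true

1. n1.cnt = 11  [11]
2. n1.fin = -7  [-7]
3. n2.cnt = 15  [B₀.cnt + B₀.fin + 11]
4. n2.fin = 29  [B₀.fin * -1 + 22]
5. n3.depth = 0  [terminal]
6. n2.ok = "kk"  ["kk"]
7. n2.live = 12  [B.fin - 17]
8. n4.fin = 13  [len(B₁.ok) + 11]
9. n4.off = true  [B₁.live == 12]
10. n5.fin = 21  [terminal]
11. n6.depth = 8  [terminal]
12. n4.wid = 4  [f.depth - 4]
13. n7.fin = 25  [B₀.cnt + 14]
14. n7.off = false  [B₀.cnt == B₀.fin]
15. n8.depth = 9  [terminal]
16. n7.wid = 26  [(if A.off then f.depth else A.fin) + 1]
17. n1.ok = "kkr"  [B₁.ok ++ "r"]
18. n1.live = 25  [len(B₁.ok) + 23]
19. n9.wid = 13  [terminal]
20. n10.pre = -1  [B.live + e.wid - 39]
21. n11.depth = 9  [terminal]
22. n12.fin = -6  [terminal]
23. n13.cnt = 24  [d.fin * 2 + 36]
24. n13.fin = -1  [f.depth - 10]
25. n14.wid = 18  [terminal]
26. n15.depth = 8  [terminal]
27. n16.fin = "qm"  [terminal]
28. n13.ok = "yk"  ["yk"]
29. n13.live = 0  [B.fin + e.wid - 17]
30. n10.lim = "qp"  ["qp"]
31. n10.fin = false  [C.pre > -1]
32. n10.env = "nyk"  ["n" ++ B.ok]
33. n0.val = true  [B.live > 24]
34. n0.fin = 12  [12]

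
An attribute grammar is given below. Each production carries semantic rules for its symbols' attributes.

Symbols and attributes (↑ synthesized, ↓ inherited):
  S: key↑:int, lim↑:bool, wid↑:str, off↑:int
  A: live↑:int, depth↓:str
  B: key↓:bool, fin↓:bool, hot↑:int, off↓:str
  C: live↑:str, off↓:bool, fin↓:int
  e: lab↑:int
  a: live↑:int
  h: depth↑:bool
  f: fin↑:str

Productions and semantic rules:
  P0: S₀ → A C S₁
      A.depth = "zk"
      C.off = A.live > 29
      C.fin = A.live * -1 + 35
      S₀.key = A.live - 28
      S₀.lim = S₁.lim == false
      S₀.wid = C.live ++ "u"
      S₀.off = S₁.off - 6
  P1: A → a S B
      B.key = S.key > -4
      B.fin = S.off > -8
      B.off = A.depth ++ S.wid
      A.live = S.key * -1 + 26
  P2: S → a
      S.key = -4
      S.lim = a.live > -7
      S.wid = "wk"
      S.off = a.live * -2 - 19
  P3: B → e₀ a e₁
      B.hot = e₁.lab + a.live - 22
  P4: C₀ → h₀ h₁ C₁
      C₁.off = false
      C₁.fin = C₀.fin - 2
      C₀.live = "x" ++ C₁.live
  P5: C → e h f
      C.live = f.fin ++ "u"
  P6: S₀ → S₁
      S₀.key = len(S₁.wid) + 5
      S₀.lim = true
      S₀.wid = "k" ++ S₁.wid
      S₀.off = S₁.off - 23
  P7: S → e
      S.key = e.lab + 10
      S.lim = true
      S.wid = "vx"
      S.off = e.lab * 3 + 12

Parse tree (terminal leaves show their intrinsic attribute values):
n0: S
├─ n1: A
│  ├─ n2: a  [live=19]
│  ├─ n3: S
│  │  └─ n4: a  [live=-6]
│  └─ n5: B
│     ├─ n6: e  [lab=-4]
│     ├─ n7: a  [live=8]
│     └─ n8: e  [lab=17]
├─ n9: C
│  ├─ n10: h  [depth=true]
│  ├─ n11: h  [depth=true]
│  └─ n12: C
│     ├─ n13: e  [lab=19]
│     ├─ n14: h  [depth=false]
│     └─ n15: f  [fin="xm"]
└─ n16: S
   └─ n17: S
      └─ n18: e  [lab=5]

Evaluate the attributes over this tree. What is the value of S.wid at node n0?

"xxmuu"

1. n1.depth = "zk"  ["zk"]
2. n2.live = 19  [terminal]
3. n4.live = -6  [terminal]
4. n3.key = -4  [-4]
5. n3.lim = true  [a.live > -7]
6. n3.wid = "wk"  ["wk"]
7. n3.off = -7  [a.live * -2 - 19]
8. n5.key = false  [S.key > -4]
9. n5.fin = true  [S.off > -8]
10. n5.off = "zkwk"  [A.depth ++ S.wid]
11. n6.lab = -4  [terminal]
12. n7.live = 8  [terminal]
13. n8.lab = 17  [terminal]
14. n5.hot = 3  [e₁.lab + a.live - 22]
15. n1.live = 30  [S.key * -1 + 26]
16. n9.off = true  [A.live > 29]
17. n9.fin = 5  [A.live * -1 + 35]
18. n10.depth = true  [terminal]
19. n11.depth = true  [terminal]
20. n12.off = false  [false]
21. n12.fin = 3  [C₀.fin - 2]
22. n13.lab = 19  [terminal]
23. n14.depth = false  [terminal]
24. n15.fin = "xm"  [terminal]
25. n12.live = "xmu"  [f.fin ++ "u"]
26. n9.live = "xxmu"  ["x" ++ C₁.live]
27. n18.lab = 5  [terminal]
28. n17.key = 15  [e.lab + 10]
29. n17.lim = true  [true]
30. n17.wid = "vx"  ["vx"]
31. n17.off = 27  [e.lab * 3 + 12]
32. n16.key = 7  [len(S₁.wid) + 5]
33. n16.lim = true  [true]
34. n16.wid = "kvx"  ["k" ++ S₁.wid]
35. n16.off = 4  [S₁.off - 23]
36. n0.key = 2  [A.live - 28]
37. n0.lim = false  [S₁.lim == false]
38. n0.wid = "xxmuu"  [C.live ++ "u"]
39. n0.off = -2  [S₁.off - 6]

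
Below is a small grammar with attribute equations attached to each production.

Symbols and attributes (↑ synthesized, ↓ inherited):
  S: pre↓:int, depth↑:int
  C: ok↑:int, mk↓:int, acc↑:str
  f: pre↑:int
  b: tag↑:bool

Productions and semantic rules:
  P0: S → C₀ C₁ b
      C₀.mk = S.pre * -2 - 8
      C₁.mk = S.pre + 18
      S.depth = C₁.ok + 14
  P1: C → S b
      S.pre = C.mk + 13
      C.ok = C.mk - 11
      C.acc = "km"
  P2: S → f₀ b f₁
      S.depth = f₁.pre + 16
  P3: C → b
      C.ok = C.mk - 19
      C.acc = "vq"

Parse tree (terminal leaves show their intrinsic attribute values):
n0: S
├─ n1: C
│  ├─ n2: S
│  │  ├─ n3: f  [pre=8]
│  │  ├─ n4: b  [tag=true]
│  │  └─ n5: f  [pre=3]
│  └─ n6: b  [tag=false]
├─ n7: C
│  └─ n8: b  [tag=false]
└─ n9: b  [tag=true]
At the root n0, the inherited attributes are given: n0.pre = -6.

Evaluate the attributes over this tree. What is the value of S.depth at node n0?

7

1. n0.pre = -6  [given at root]
2. n1.mk = 4  [S.pre * -2 - 8]
3. n2.pre = 17  [C.mk + 13]
4. n3.pre = 8  [terminal]
5. n4.tag = true  [terminal]
6. n5.pre = 3  [terminal]
7. n2.depth = 19  [f₁.pre + 16]
8. n6.tag = false  [terminal]
9. n1.ok = -7  [C.mk - 11]
10. n1.acc = "km"  ["km"]
11. n7.mk = 12  [S.pre + 18]
12. n8.tag = false  [terminal]
13. n7.ok = -7  [C.mk - 19]
14. n7.acc = "vq"  ["vq"]
15. n9.tag = true  [terminal]
16. n0.depth = 7  [C₁.ok + 14]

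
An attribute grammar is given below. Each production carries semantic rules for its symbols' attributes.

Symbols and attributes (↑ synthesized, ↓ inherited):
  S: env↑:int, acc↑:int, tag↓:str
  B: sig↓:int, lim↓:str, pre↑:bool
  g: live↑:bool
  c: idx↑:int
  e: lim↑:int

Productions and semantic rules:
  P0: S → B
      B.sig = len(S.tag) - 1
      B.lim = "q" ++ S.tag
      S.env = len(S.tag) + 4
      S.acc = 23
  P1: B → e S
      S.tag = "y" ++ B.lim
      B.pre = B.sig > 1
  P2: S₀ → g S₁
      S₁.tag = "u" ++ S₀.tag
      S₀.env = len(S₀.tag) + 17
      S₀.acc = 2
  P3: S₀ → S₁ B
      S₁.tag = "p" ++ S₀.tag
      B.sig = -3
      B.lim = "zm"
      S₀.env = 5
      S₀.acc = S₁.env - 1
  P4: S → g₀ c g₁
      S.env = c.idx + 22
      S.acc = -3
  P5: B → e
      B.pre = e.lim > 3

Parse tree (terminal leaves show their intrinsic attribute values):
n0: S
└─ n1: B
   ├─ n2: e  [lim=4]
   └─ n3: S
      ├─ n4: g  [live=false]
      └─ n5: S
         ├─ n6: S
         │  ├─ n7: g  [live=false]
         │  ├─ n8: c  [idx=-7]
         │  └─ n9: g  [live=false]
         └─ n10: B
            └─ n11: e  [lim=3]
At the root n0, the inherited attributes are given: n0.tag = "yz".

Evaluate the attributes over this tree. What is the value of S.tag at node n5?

"uyqyz"

1. n0.tag = "yz"  [given at root]
2. n1.sig = 1  [len(S.tag) - 1]
3. n1.lim = "qyz"  ["q" ++ S.tag]
4. n2.lim = 4  [terminal]
5. n3.tag = "yqyz"  ["y" ++ B.lim]
6. n4.live = false  [terminal]
7. n5.tag = "uyqyz"  ["u" ++ S₀.tag]
8. n6.tag = "puyqyz"  ["p" ++ S₀.tag]
9. n7.live = false  [terminal]
10. n8.idx = -7  [terminal]
11. n9.live = false  [terminal]
12. n6.env = 15  [c.idx + 22]
13. n6.acc = -3  [-3]
14. n10.sig = -3  [-3]
15. n10.lim = "zm"  ["zm"]
16. n11.lim = 3  [terminal]
17. n10.pre = false  [e.lim > 3]
18. n5.env = 5  [5]
19. n5.acc = 14  [S₁.env - 1]
20. n3.env = 21  [len(S₀.tag) + 17]
21. n3.acc = 2  [2]
22. n1.pre = false  [B.sig > 1]
23. n0.env = 6  [len(S.tag) + 4]
24. n0.acc = 23  [23]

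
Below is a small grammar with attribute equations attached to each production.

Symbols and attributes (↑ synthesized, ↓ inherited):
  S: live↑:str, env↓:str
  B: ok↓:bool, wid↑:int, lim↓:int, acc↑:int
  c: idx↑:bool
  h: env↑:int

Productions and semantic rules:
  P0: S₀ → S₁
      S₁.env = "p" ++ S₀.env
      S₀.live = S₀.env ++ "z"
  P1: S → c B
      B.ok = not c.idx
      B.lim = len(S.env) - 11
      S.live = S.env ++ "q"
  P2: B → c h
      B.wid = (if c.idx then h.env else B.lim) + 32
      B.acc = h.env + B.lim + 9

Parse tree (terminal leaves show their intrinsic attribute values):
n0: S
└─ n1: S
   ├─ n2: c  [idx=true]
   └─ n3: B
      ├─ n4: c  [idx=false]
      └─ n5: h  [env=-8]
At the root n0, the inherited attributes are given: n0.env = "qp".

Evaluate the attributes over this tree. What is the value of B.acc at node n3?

-7

1. n0.env = "qp"  [given at root]
2. n1.env = "pqp"  ["p" ++ S₀.env]
3. n2.idx = true  [terminal]
4. n3.ok = false  [not c.idx]
5. n3.lim = -8  [len(S.env) - 11]
6. n4.idx = false  [terminal]
7. n5.env = -8  [terminal]
8. n3.wid = 24  [(if c.idx then h.env else B.lim) + 32]
9. n3.acc = -7  [h.env + B.lim + 9]
10. n1.live = "pqpq"  [S.env ++ "q"]
11. n0.live = "qpz"  [S₀.env ++ "z"]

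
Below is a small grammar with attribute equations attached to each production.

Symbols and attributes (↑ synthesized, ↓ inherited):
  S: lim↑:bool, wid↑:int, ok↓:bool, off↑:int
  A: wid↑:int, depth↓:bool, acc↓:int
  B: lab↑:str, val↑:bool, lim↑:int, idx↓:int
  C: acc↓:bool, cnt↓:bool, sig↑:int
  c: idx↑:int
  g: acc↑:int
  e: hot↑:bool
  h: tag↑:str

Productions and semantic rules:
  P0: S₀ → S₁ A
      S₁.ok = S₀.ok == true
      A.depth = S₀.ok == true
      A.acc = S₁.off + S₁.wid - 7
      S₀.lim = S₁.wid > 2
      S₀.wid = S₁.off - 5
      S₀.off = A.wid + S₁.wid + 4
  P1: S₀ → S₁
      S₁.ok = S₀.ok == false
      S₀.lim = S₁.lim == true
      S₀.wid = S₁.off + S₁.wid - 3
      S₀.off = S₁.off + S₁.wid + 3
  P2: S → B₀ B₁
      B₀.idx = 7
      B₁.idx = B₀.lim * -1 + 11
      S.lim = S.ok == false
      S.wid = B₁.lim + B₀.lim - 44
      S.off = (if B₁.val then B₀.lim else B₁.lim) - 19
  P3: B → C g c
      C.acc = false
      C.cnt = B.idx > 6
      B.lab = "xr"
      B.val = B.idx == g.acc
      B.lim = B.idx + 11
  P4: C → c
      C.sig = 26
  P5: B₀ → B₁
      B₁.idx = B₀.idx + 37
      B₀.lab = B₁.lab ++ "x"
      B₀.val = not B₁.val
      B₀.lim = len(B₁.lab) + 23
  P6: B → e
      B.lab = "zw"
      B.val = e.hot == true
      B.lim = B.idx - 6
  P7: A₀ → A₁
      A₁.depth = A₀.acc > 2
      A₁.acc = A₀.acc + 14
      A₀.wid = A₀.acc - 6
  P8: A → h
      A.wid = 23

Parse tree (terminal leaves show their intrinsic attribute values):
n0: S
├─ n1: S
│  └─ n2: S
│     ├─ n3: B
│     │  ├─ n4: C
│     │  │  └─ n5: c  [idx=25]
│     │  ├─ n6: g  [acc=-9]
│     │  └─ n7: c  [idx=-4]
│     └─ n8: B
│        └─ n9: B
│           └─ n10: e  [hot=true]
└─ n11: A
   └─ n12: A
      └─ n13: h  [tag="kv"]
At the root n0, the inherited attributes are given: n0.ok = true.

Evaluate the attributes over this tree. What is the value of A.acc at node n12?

1. n0.ok = true  [given at root]
2. n1.ok = true  [S₀.ok == true]
3. n2.ok = false  [S₀.ok == false]
4. n3.idx = 7  [7]
5. n4.acc = false  [false]
6. n4.cnt = true  [B.idx > 6]
7. n5.idx = 25  [terminal]
8. n4.sig = 26  [26]
9. n6.acc = -9  [terminal]
10. n7.idx = -4  [terminal]
11. n3.lab = "xr"  ["xr"]
12. n3.val = false  [B.idx == g.acc]
13. n3.lim = 18  [B.idx + 11]
14. n8.idx = -7  [B₀.lim * -1 + 11]
15. n9.idx = 30  [B₀.idx + 37]
16. n10.hot = true  [terminal]
17. n9.lab = "zw"  ["zw"]
18. n9.val = true  [e.hot == true]
19. n9.lim = 24  [B.idx - 6]
20. n8.lab = "zwx"  [B₁.lab ++ "x"]
21. n8.val = false  [not B₁.val]
22. n8.lim = 25  [len(B₁.lab) + 23]
23. n2.lim = true  [S.ok == false]
24. n2.wid = -1  [B₁.lim + B₀.lim - 44]
25. n2.off = 6  [(if B₁.val then B₀.lim else B₁.lim) - 19]
26. n1.lim = true  [S₁.lim == true]
27. n1.wid = 2  [S₁.off + S₁.wid - 3]
28. n1.off = 8  [S₁.off + S₁.wid + 3]
29. n11.depth = true  [S₀.ok == true]
30. n11.acc = 3  [S₁.off + S₁.wid - 7]
31. n12.depth = true  [A₀.acc > 2]
32. n12.acc = 17  [A₀.acc + 14]
33. n13.tag = "kv"  [terminal]
34. n12.wid = 23  [23]
35. n11.wid = -3  [A₀.acc - 6]
36. n0.lim = false  [S₁.wid > 2]
37. n0.wid = 3  [S₁.off - 5]
38. n0.off = 3  [A.wid + S₁.wid + 4]

17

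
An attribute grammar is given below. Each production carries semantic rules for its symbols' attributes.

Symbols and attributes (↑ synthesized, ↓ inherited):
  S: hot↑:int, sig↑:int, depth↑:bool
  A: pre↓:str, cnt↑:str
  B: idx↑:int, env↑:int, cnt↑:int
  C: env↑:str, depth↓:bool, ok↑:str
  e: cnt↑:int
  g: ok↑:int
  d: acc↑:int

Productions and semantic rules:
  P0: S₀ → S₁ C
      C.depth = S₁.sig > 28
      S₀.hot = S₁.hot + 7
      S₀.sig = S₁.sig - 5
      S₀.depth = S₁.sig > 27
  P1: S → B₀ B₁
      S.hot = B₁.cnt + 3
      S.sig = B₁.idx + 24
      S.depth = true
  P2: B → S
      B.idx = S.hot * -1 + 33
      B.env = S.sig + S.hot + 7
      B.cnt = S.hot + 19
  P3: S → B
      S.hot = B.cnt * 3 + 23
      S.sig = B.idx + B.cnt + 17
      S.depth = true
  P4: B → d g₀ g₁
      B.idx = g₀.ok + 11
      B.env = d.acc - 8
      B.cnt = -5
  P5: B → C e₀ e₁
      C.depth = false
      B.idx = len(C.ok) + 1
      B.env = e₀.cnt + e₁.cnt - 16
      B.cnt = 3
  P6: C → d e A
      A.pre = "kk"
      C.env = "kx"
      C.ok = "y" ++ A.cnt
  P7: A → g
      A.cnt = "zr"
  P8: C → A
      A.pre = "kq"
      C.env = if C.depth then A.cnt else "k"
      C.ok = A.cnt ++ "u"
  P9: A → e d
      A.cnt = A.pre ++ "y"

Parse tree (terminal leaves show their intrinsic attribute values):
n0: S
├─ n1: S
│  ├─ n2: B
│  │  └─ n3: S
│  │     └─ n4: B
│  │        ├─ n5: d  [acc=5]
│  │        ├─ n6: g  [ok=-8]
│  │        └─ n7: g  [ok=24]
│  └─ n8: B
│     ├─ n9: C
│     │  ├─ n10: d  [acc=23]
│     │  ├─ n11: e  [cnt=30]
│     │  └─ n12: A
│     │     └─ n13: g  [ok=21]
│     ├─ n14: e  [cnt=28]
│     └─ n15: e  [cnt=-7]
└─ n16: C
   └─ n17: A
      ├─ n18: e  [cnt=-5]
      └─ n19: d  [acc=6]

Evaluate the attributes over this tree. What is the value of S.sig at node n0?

1. n5.acc = 5  [terminal]
2. n6.ok = -8  [terminal]
3. n7.ok = 24  [terminal]
4. n4.idx = 3  [g₀.ok + 11]
5. n4.env = -3  [d.acc - 8]
6. n4.cnt = -5  [-5]
7. n3.hot = 8  [B.cnt * 3 + 23]
8. n3.sig = 15  [B.idx + B.cnt + 17]
9. n3.depth = true  [true]
10. n2.idx = 25  [S.hot * -1 + 33]
11. n2.env = 30  [S.sig + S.hot + 7]
12. n2.cnt = 27  [S.hot + 19]
13. n9.depth = false  [false]
14. n10.acc = 23  [terminal]
15. n11.cnt = 30  [terminal]
16. n12.pre = "kk"  ["kk"]
17. n13.ok = 21  [terminal]
18. n12.cnt = "zr"  ["zr"]
19. n9.env = "kx"  ["kx"]
20. n9.ok = "yzr"  ["y" ++ A.cnt]
21. n14.cnt = 28  [terminal]
22. n15.cnt = -7  [terminal]
23. n8.idx = 4  [len(C.ok) + 1]
24. n8.env = 5  [e₀.cnt + e₁.cnt - 16]
25. n8.cnt = 3  [3]
26. n1.hot = 6  [B₁.cnt + 3]
27. n1.sig = 28  [B₁.idx + 24]
28. n1.depth = true  [true]
29. n16.depth = false  [S₁.sig > 28]
30. n17.pre = "kq"  ["kq"]
31. n18.cnt = -5  [terminal]
32. n19.acc = 6  [terminal]
33. n17.cnt = "kqy"  [A.pre ++ "y"]
34. n16.env = "k"  [if C.depth then A.cnt else "k"]
35. n16.ok = "kqyu"  [A.cnt ++ "u"]
36. n0.hot = 13  [S₁.hot + 7]
37. n0.sig = 23  [S₁.sig - 5]
38. n0.depth = true  [S₁.sig > 27]

23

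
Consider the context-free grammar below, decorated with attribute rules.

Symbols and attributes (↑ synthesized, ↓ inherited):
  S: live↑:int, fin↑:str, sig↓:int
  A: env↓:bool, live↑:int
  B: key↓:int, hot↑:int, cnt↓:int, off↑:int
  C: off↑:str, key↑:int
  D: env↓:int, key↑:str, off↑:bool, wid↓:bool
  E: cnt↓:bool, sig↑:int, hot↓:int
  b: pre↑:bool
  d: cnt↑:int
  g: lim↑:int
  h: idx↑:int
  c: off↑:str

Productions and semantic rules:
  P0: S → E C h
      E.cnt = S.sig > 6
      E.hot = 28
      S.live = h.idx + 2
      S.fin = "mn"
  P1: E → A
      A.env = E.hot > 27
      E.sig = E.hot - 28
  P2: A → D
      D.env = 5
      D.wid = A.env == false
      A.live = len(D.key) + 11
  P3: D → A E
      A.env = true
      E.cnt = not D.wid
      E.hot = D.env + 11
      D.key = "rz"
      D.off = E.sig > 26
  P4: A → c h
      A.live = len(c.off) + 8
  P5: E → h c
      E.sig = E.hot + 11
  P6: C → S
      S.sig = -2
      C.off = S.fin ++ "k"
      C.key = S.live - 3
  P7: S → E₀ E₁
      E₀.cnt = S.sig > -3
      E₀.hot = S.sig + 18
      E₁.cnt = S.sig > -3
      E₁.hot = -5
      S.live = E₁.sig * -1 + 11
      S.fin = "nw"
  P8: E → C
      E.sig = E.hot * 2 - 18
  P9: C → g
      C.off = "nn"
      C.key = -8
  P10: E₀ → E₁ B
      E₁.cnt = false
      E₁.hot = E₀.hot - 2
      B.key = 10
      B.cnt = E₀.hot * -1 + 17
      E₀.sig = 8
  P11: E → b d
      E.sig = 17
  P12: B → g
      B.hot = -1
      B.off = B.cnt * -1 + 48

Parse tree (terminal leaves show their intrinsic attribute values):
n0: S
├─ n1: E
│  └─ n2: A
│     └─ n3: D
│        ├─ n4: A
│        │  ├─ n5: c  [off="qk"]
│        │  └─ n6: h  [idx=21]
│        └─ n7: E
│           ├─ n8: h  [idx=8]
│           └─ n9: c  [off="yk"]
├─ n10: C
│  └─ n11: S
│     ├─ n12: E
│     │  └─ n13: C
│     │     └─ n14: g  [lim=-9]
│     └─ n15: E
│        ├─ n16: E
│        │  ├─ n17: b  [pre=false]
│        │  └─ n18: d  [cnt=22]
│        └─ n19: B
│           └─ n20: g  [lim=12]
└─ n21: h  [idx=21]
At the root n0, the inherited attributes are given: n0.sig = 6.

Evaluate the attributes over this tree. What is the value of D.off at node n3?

1. n0.sig = 6  [given at root]
2. n1.cnt = false  [S.sig > 6]
3. n1.hot = 28  [28]
4. n2.env = true  [E.hot > 27]
5. n3.env = 5  [5]
6. n3.wid = false  [A.env == false]
7. n4.env = true  [true]
8. n5.off = "qk"  [terminal]
9. n6.idx = 21  [terminal]
10. n4.live = 10  [len(c.off) + 8]
11. n7.cnt = true  [not D.wid]
12. n7.hot = 16  [D.env + 11]
13. n8.idx = 8  [terminal]
14. n9.off = "yk"  [terminal]
15. n7.sig = 27  [E.hot + 11]
16. n3.key = "rz"  ["rz"]
17. n3.off = true  [E.sig > 26]
18. n2.live = 13  [len(D.key) + 11]
19. n1.sig = 0  [E.hot - 28]
20. n11.sig = -2  [-2]
21. n12.cnt = true  [S.sig > -3]
22. n12.hot = 16  [S.sig + 18]
23. n14.lim = -9  [terminal]
24. n13.off = "nn"  ["nn"]
25. n13.key = -8  [-8]
26. n12.sig = 14  [E.hot * 2 - 18]
27. n15.cnt = true  [S.sig > -3]
28. n15.hot = -5  [-5]
29. n16.cnt = false  [false]
30. n16.hot = -7  [E₀.hot - 2]
31. n17.pre = false  [terminal]
32. n18.cnt = 22  [terminal]
33. n16.sig = 17  [17]
34. n19.key = 10  [10]
35. n19.cnt = 22  [E₀.hot * -1 + 17]
36. n20.lim = 12  [terminal]
37. n19.hot = -1  [-1]
38. n19.off = 26  [B.cnt * -1 + 48]
39. n15.sig = 8  [8]
40. n11.live = 3  [E₁.sig * -1 + 11]
41. n11.fin = "nw"  ["nw"]
42. n10.off = "nwk"  [S.fin ++ "k"]
43. n10.key = 0  [S.live - 3]
44. n21.idx = 21  [terminal]
45. n0.live = 23  [h.idx + 2]
46. n0.fin = "mn"  ["mn"]

true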